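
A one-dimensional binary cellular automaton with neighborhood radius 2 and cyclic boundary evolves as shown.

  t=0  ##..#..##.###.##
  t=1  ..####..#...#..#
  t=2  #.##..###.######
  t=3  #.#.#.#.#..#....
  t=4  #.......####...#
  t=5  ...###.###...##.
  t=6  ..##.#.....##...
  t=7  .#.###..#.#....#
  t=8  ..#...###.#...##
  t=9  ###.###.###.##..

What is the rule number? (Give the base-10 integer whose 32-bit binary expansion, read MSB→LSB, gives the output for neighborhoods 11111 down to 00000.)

643214013

  ##### -> .   bit 31 = 0  t=2,i=12
  ####. -> .   bit 30 = 0  t=0,i=0
  ###.# -> #   bit 29 = 1  t=0,i=12
  ###.. -> .   bit 28 = 0  t=0,i=1
  ##.## -> .   bit 27 = 0  t=0,i=9
  ##.#. -> #   bit 26 = 1  t=6,i=4
  ##..# -> #   bit 25 = 1  t=0,i=2
  ##... -> .   bit 24 = 0  t=4,i=1
  #.### -> .   bit 23 = 0  t=0,i=10
  #.##. -> #   bit 22 = 1  t=2,i=2
  #.#.# -> .   bit 21 = 0  t=3,i=2
  #.#.. -> #   bit 20 = 1  t=3,i=8
  #..## -> .   bit 19 = 0  t=0,i=6
  #..#. -> #   bit 18 = 1  t=0,i=3
  #...# -> #   bit 17 = 1  t=1,i=10
  #.... -> .   bit 16 = 0  t=3,i=13
  .#### -> #   bit 15 = 1  t=0,i=15
  .###. -> .   bit 14 = 0  t=0,i=11
  .##.# -> #   bit 13 = 1  t=0,i=8
  .##.. -> .   bit 12 = 0  t=2,i=3
  .#.## -> #   bit 11 = 1  t=7,i=2
  .#.#. -> .   bit 10 = 0  t=3,i=1
  .#..# -> #   bit 9 = 1  t=0,i=5
  .#... -> .   bit 8 = 0  t=1,i=9
  ..### -> #   bit 7 = 1  t=1,i=2
  ..##. -> .   bit 6 = 0  t=0,i=7
  ..#.# -> #   bit 5 = 1  t=3,i=0
  ..#.. -> #   bit 4 = 1  t=0,i=4
  ...## -> #   bit 3 = 1  t=4,i=7
  ...#. -> #   bit 2 = 1  t=1,i=11
  ....# -> .   bit 1 = 0  t=3,i=14
  ..... -> #   bit 0 = 1  t=4,i=3
  bits 00100110010101101010101010111101 = 643214013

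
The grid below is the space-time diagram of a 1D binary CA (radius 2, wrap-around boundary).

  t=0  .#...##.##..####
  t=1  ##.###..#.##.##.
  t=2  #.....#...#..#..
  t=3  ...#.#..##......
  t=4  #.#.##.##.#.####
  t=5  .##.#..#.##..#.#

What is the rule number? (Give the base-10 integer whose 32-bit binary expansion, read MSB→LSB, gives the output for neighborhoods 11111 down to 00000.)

1199211597

  nb #####: next=.  (t=4,i=14, bit31=0)
  nb ####.: next=#  (t=0,i=14, bit30=1)
  nb ###.#: next=.  (t=0,i=15, bit29=0)
  nb ###..: next=.  (t=1,i=5, bit28=0)
  nb ##.##: next=.  (t=0,i=7, bit27=0)
  nb ##.#.: next=#  (t=0,i=0, bit26=1)
  nb ##..#: next=#  (t=0,i=10, bit25=1)
  nb ##...: next=#  (t=3,i=10, bit24=1)
  nb #.###: next=.  (t=1,i=3, bit23=0)
  nb #.##.: next=#  (t=0,i=8, bit22=1)
  nb #.#.#: next=#  (t=4,i=2, bit21=1)
  nb #.#..: next=#  (t=0,i=1, bit20=1)
  nb #..##: next=#  (t=0,i=11, bit19=1)
  nb #..#.: next=.  (t=1,i=7, bit18=0)
  nb #...#: next=#  (t=0,i=3, bit17=1)
  nb #....: next=.  (t=2,i=2, bit16=0)
  nb .####: next=#  (t=0,i=13, bit15=1)
  nb .###.: next=.  (t=1,i=4, bit14=0)
  nb .##.#: next=.  (t=0,i=6, bit13=0)
  nb .##..: next=.  (t=0,i=9, bit12=0)
  nb .#.##: next=.  (t=1,i=9, bit11=0)
  nb .#.#.: next=#  (t=3,i=4, bit10=1)
  nb .#..#: next=.  (t=2,i=11, bit9=0)
  nb .#...: next=.  (t=0,i=2, bit8=0)
  nb ..###: next=.  (t=0,i=12, bit7=0)
  nb ..##.: next=#  (t=0,i=5, bit6=1)
  nb ..#.#: next=.  (t=1,i=8, bit5=0)
  nb ..#..: next=.  (t=2,i=0, bit4=0)
  nb ...##: next=#  (t=0,i=4, bit3=1)
  nb ...#.: next=#  (t=2,i=5, bit2=1)
  nb ....#: next=.  (t=2,i=4, bit1=0)
  nb .....: next=#  (t=2,i=3, bit0=1)
  bits 01000111011110101000010001001101 = 1199211597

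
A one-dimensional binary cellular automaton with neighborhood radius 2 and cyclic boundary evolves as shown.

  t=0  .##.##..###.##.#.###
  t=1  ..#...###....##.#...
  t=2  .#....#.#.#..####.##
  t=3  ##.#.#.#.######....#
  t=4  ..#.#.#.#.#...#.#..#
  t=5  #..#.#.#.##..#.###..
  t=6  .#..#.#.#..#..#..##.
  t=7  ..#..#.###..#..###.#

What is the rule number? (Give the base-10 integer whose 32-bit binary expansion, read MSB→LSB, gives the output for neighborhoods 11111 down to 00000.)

370781893

  nb #####: next=.  (t=3,i=11, bit31=0)
  nb ####.: next=.  (t=2,i=15, bit30=0)
  nb ###.#: next=.  (t=0,i=10, bit29=0)
  nb ###..: next=#  (t=1,i=8, bit28=1)
  nb ##.##: next=.  (t=0,i=0, bit27=0)
  nb ##.#.: next=#  (t=0,i=14, bit26=1)
  nb ##..#: next=#  (t=0,i=6, bit25=1)
  nb ##...: next=.  (t=1,i=9, bit24=0)
  nb #.###: next=.  (t=0,i=17, bit23=0)
  nb #.##.: next=.  (t=0,i=1, bit22=0)
  nb #.#.#: next=.  (t=0,i=15, bit21=0)
  nb #.#..: next=#  (t=1,i=16, bit20=1)
  nb #..##: next=#  (t=0,i=7, bit19=1)
  nb #..#.: next=.  (t=4,i=1, bit18=0)
  nb #...#: next=.  (t=1,i=4, bit17=0)
  nb #....: next=#  (t=1,i=10, bit16=1)
  nb .####: next=#  (t=2,i=14, bit15=1)
  nb .###.: next=.  (t=0,i=9, bit14=0)
  nb .##.#: next=#  (t=0,i=2, bit13=1)
  nb .##..: next=.  (t=0,i=5, bit12=0)
  nb .#.##: next=#  (t=0,i=16, bit11=1)
  nb .#.#.: next=#  (t=2,i=7, bit10=1)
  nb .#..#: next=#  (t=2,i=11, bit9=1)
  nb .#...: next=.  (t=1,i=3, bit8=0)
  nb ..###: next=#  (t=0,i=8, bit7=1)
  nb ..##.: next=#  (t=1,i=13, bit6=1)
  nb ..#.#: next=.  (t=2,i=6, bit5=0)
  nb ..#..: next=.  (t=1,i=2, bit4=0)
  nb ...##: next=.  (t=1,i=5, bit3=0)
  nb ...#.: next=#  (t=1,i=1, bit2=1)
  nb ....#: next=.  (t=1,i=0, bit1=0)
  nb .....: next=#  (t=1,i=19, bit0=1)
  bits 00010110000110011010111011000101 = 370781893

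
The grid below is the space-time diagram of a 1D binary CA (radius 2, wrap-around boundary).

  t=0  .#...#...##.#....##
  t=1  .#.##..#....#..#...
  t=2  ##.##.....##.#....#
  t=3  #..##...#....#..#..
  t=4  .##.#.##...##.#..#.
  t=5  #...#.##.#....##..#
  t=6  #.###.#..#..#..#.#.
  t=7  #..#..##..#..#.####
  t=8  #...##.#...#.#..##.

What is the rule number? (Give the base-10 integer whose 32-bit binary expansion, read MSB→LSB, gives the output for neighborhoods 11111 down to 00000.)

2423969318

  #####|#  b31=1 t=7,i=17
  ####.|.  b30=0 t=7,i=18
  ###.#|.  b29=0 t=2,i=1
  ###..|#  b28=1 t=7,i=0
  ##.##|.  b27=0 t=2,i=2
  ##.#.|.  b26=0 t=0,i=0
  ##..#|.  b25=0 t=1,i=5
  ##...|.  b24=0 t=2,i=5
  #.###|.  b23=0 t=6,i=2
  #.##.|#  b22=1 t=1,i=3
  #.#.#|#  b21=1 t=4,i=4
  #.#..|#  b20=1 t=0,i=1
  #..##|#  b19=1 t=3,i=2
  #..#.|.  b18=0 t=1,i=6
  #...#|#  b17=1 t=0,i=3
  #....|.  b16=0 t=0,i=14
  .####|#  b15=1 t=7,i=16
  .###.|#  b14=1 t=2,i=0
  .##.#|.  b13=0 t=0,i=10
  .##..|#  b12=1 t=1,i=4
  .#.##|.  b11=0 t=1,i=2
  .#.#.|#  b10=1 t=6,i=16
  .#..#|#  b9=1 t=1,i=13
  .#...|.  b8=0 t=0,i=2
  ..###|.  b7=0 t=2,i=18
  ..##.|.  b6=0 t=0,i=9
  ..#.#|#  b5=1 t=1,i=1
  ..#..|.  b4=0 t=0,i=5
  ...##|.  b3=0 t=0,i=8
  ...#.|#  b2=1 t=0,i=4
  ....#|#  b1=1 t=0,i=15
  .....|.  b0=0 t=2,i=7
  bits 10010000011110101101011000100110 = 2423969318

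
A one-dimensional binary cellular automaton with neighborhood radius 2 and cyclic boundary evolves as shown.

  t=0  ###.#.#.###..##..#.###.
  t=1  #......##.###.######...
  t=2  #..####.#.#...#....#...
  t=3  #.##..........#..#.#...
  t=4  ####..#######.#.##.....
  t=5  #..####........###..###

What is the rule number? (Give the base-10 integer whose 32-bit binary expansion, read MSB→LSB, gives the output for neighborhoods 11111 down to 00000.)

315373755

  ##### -> .   bit 31 = 0  t=1,i=16
  ####. -> .   bit 30 = 0  t=1,i=18
  ###.# -> .   bit 29 = 0  t=0,i=2
  ###.. -> #   bit 28 = 1  t=0,i=10
  ##.## -> .   bit 27 = 0  t=0,i=22
  ##.#. -> .   bit 26 = 0  t=0,i=3
  ##..# -> #   bit 25 = 1  t=0,i=11
  ##... -> .   bit 24 = 0  t=1,i=20
  #.### -> #   bit 23 = 1  t=0,i=0
  #.##. -> #   bit 22 = 1  t=3,i=2
  #.#.# -> .   bit 21 = 0  t=0,i=4
  #.#.. -> .   bit 20 = 0  t=2,i=10
  #..## -> #   bit 19 = 1  t=0,i=12
  #..#. -> #   bit 18 = 1  t=0,i=16
  #...# -> .   bit 17 = 0  t=1,i=21
  #.... -> .   bit 16 = 0  t=1,i=2
  .#### -> .   bit 15 = 0  t=1,i=15
  .###. -> .   bit 14 = 0  t=0,i=1
  .##.# -> #   bit 13 = 1  t=1,i=8
  .##.. -> #   bit 12 = 1  t=0,i=14
  .#.## -> #   bit 11 = 1  t=0,i=7
  .#.#. -> .   bit 10 = 0  t=0,i=5
  .#..# -> .   bit 9 = 0  t=2,i=1
  .#... -> .   bit 8 = 0  t=1,i=1
  ..### -> #   bit 7 = 1  t=2,i=3
  ..##. -> .   bit 6 = 0  t=0,i=13
  ..#.# -> #   bit 5 = 1  t=0,i=17
  ..#.. -> #   bit 4 = 1  t=1,i=0
  ...## -> #   bit 3 = 1  t=1,i=6
  ...#. -> .   bit 2 = 0  t=1,i=22
  ....# -> #   bit 1 = 1  t=1,i=5
  ..... -> #   bit 0 = 1  t=1,i=3
  bits 00010010110011000011100010111011 = 315373755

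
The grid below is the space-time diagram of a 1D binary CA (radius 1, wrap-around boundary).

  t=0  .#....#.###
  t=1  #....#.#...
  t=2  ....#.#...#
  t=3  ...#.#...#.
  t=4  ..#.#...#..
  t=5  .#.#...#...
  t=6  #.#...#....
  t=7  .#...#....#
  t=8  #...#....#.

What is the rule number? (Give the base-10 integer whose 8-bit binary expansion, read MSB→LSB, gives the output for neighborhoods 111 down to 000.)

  ### -> .   bit 7 = 0  t=0,i=9
  ##. -> .   bit 6 = 0  t=0,i=10
  #.# -> #   bit 5 = 1  t=0,i=0
  #.. -> .   bit 4 = 0  t=0,i=2
  .## -> .   bit 3 = 0  t=0,i=8
  .#. -> .   bit 2 = 0  t=0,i=1
  ..# -> #   bit 1 = 1  t=0,i=5
  ... -> .   bit 0 = 0  t=0,i=3
  bits 00100010 = 34

34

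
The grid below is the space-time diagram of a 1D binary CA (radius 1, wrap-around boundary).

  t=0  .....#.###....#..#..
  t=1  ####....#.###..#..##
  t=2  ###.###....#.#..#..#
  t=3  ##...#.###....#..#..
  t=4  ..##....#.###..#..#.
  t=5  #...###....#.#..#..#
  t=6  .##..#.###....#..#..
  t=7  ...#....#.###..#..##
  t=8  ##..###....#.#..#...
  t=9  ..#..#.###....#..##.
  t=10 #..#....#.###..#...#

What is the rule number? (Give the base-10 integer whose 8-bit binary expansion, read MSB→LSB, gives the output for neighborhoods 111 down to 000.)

  ### -> #   bit 7 = 1  t=0,i=8
  ##. -> .   bit 6 = 0  t=0,i=9
  #.# -> .   bit 5 = 0  t=0,i=6
  #.. -> #   bit 4 = 1  t=0,i=10
  .## -> .   bit 3 = 0  t=0,i=7
  .#. -> .   bit 2 = 0  t=0,i=5
  ..# -> .   bit 1 = 0  t=0,i=4
  ... -> #   bit 0 = 1  t=0,i=0
  bits 10010001 = 145

145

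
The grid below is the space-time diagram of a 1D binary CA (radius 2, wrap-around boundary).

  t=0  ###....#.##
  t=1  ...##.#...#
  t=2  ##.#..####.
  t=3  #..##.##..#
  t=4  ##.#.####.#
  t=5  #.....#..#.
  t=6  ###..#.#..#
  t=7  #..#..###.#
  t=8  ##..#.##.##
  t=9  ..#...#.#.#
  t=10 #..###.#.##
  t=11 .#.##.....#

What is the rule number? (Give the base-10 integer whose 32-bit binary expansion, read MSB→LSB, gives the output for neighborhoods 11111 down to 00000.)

190044100

  nb #####: next=.  (t=0,i=0, bit31=0)
  nb ####.: next=.  (t=0,i=1, bit30=0)
  nb ###.#: next=.  (t=2,i=9, bit29=0)
  nb ###..: next=.  (t=0,i=2, bit28=0)
  nb ##.##: next=#  (t=2,i=10, bit27=1)
  nb ##.#.: next=.  (t=1,i=5, bit26=0)
  nb ##..#: next=#  (t=3,i=1, bit25=1)
  nb ##...: next=#  (t=0,i=3, bit24=1)
  nb #.###: next=.  (t=0,i=9, bit23=0)
  nb #.##.: next=#  (t=2,i=0, bit22=1)
  nb #.#.#: next=.  (t=4,i=3, bit21=0)
  nb #.#..: next=#  (t=1,i=6, bit20=1)
  nb #..##: next=.  (t=2,i=5, bit19=0)
  nb #..#.: next=.  (t=5,i=8, bit18=0)
  nb #...#: next=#  (t=1,i=1, bit17=1)
  nb #....: next=#  (t=0,i=4, bit16=1)
  nb .####: next=#  (t=0,i=10, bit15=1)
  nb .###.: next=#  (t=4,i=0, bit14=1)
  nb .##.#: next=.  (t=1,i=4, bit13=0)
  nb .##..: next=#  (t=3,i=0, bit12=1)
  nb .#.##: next=.  (t=0,i=8, bit11=0)
  nb .#.#.: next=#  (t=5,i=10, bit10=1)
  nb .#..#: next=#  (t=2,i=4, bit9=1)
  nb .#...: next=#  (t=1,i=0, bit8=1)
  nb ..###: next=#  (t=2,i=6, bit7=1)
  nb ..##.: next=#  (t=1,i=3, bit6=1)
  nb ..#.#: next=.  (t=0,i=7, bit5=0)
  nb ..#..: next=.  (t=1,i=10, bit4=0)
  nb ...##: next=.  (t=1,i=2, bit3=0)
  nb ...#.: next=#  (t=0,i=6, bit2=1)
  nb ....#: next=.  (t=0,i=5, bit1=0)
  nb .....: next=.  (t=5,i=3, bit0=0)
  bits 00001011010100111101011111000100 = 190044100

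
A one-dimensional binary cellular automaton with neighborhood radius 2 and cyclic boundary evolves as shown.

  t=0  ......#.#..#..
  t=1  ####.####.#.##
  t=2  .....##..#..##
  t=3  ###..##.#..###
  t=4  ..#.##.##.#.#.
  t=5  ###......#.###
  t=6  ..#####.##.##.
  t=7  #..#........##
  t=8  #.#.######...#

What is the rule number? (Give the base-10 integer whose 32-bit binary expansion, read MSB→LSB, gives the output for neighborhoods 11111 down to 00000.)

362796389

  nb #####: next=.  (t=1,i=0, bit31=0)
  nb ####.: next=.  (t=1,i=2, bit30=0)
  nb ###.#: next=.  (t=1,i=3, bit29=0)
  nb ###..: next=#  (t=3,i=2, bit28=1)
  nb ##.##: next=.  (t=1,i=4, bit27=0)
  nb ##.#.: next=#  (t=1,i=9, bit26=1)
  nb ##..#: next=.  (t=2,i=7, bit25=0)
  nb ##...: next=#  (t=2,i=0, bit24=1)
  nb #.###: next=#  (t=1,i=5, bit23=1)
  nb #.##.: next=.  (t=4,i=4, bit22=0)
  nb #.#.#: next=.  (t=1,i=10, bit21=0)
  nb #.#..: next=#  (t=0,i=8, bit20=1)
  nb #..##: next=#  (t=2,i=11, bit19=1)
  nb #..#.: next=#  (t=0,i=10, bit18=1)
  nb #...#: next=#  (t=4,i=0, bit17=1)
  nb #....: next=#  (t=0,i=13, bit16=1)
  nb .####: next=#  (t=1,i=6, bit15=1)
  nb .###.: next=#  (t=7,i=13, bit14=1)
  nb .##.#: next=.  (t=3,i=6, bit13=0)
  nb .##..: next=#  (t=2,i=6, bit12=1)
  nb .#.##: next=.  (t=1,i=11, bit11=0)
  nb .#.#.: next=#  (t=0,i=7, bit10=1)
  nb .#..#: next=.  (t=0,i=9, bit9=0)
  nb .#...: next=#  (t=0,i=12, bit8=1)
  nb ..###: next=.  (t=3,i=11, bit7=0)
  nb ..##.: next=#  (t=2,i=5, bit6=1)
  nb ..#.#: next=#  (t=0,i=6, bit5=1)
  nb ..#..: next=.  (t=0,i=11, bit4=0)
  nb ...##: next=.  (t=2,i=4, bit3=0)
  nb ...#.: next=#  (t=0,i=5, bit2=1)
  nb ....#: next=.  (t=0,i=4, bit1=0)
  nb .....: next=#  (t=0,i=0, bit0=1)
  bits 00010101100111111101010101100101 = 362796389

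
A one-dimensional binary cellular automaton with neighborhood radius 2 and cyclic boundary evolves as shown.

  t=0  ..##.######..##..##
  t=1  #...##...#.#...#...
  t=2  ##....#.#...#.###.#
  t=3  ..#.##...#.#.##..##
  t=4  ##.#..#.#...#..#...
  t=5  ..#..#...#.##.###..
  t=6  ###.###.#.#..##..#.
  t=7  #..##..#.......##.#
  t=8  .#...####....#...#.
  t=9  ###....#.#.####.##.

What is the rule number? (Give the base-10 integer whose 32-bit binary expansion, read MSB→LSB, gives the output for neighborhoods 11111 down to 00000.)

1334053142

  [31] ##### => .  t=0,i=7
  [30] ####. => #  t=0,i=9
  [29] ###.# => .  t=2,i=16
  [28] ###.. => .  t=0,i=10
  [27] ##.## => #  t=0,i=4
  [26] ##.#. => #  t=4,i=2
  [25] ##..# => #  t=0,i=0
  [24] ##... => #  t=1,i=6
  [23] #.### => #  t=0,i=5
  [22] #.##. => .  t=3,i=4
  [21] #.#.# => .  t=3,i=11
  [20] #.#.. => .  t=1,i=11
  [19] #..## => .  t=0,i=1
  [18] #..#. => #  t=3,i=1
  [17] #...# => .  t=1,i=2
  [16] #.... => .  t=2,i=3
  [15] .#### => .  t=0,i=6
  [14] .###. => .  t=2,i=0
  [13] .##.# => .  t=0,i=3
  [12] .##.. => .  t=0,i=14
  [11] .#.## => #  t=2,i=13
  [10] .#.#. => .  t=1,i=10
  [9] .#..# => .  t=4,i=4
  [8] .#... => #  t=1,i=1
  [7] ..### => .  t=8,i=5
  [6] ..##. => .  t=0,i=2
  [5] ..#.# => .  t=1,i=9
  [4] ..#.. => #  t=1,i=0
  [3] ...## => .  t=1,i=3
  [2] ...#. => #  t=1,i=8
  [1] ....# => #  t=2,i=4
  [0] ..... => .  t=7,i=10
  bits 01001111100001000000100100010110 = 1334053142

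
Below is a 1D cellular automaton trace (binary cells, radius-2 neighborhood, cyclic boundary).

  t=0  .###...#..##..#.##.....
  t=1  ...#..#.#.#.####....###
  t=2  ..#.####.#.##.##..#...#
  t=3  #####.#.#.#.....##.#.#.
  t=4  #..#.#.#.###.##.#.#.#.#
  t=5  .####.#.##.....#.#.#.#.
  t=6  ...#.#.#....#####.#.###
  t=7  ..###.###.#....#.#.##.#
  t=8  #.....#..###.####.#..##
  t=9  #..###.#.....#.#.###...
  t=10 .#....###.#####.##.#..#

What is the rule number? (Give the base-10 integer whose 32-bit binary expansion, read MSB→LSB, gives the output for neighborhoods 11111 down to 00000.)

  #####|.  b31=0 t=3,i=2
  ####.|#  b30=1 t=1,i=14
  ###.#|.  b29=0 t=2,i=7
  ###..|#  b28=1 t=0,i=3
  ##.##|.  b27=0 t=2,i=13
  ##.#.|#  b26=1 t=2,i=8
  ##..#|#  b25=1 t=0,i=12
  ##...|.  b24=0 t=0,i=4
  #.###|#  b23=1 t=1,i=12
  #.##.|.  b22=0 t=0,i=16
  #.#.#|.  b21=0 t=1,i=8
  #.#..|#  b20=1 t=3,i=10
  #..##|.  b19=0 t=0,i=9
  #..#.|#  b18=1 t=0,i=13
  #...#|.  b17=0 t=0,i=5
  #....|.  b16=0 t=0,i=19
  .####|.  b15=0 t=1,i=13
  .###.|.  b14=0 t=0,i=2
  .##.#|.  b13=0 t=2,i=12
  .##..|.  b12=0 t=0,i=11
  .#.##|#  b11=1 t=0,i=15
  .#.#.|#  b10=1 t=1,i=7
  .#..#|#  b9=1 t=0,i=8
  .#...|#  b8=1 t=2,i=19
  ..###|.  b7=0 t=0,i=1
  ..##.|#  b6=1 t=0,i=10
  ..#.#|#  b5=1 t=0,i=14
  ..#..|.  b4=0 t=0,i=7
  ...##|.  b3=0 t=0,i=0
  ...#.|#  b2=1 t=0,i=6
  ....#|#  b1=1 t=0,i=22
  .....|#  b0=1 t=0,i=20
  bits 01010110100101000000111101100111 = 1452543847

1452543847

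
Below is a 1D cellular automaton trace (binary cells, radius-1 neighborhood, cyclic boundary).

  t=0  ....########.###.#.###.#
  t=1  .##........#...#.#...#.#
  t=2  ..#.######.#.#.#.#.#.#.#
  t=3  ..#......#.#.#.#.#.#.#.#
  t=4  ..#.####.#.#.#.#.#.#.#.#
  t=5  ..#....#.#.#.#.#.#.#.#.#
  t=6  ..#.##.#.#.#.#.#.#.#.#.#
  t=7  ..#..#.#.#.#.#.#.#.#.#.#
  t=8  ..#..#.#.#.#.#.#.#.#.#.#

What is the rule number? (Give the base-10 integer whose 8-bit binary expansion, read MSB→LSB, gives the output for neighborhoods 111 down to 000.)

69

  nb ###: next=.  (t=0,i=5, bit7=0)
  nb ##.: next=#  (t=0,i=11, bit6=1)
  nb #.#: next=.  (t=0,i=12, bit5=0)
  nb #..: next=.  (t=0,i=0, bit4=0)
  nb .##: next=.  (t=0,i=4, bit3=0)
  nb .#.: next=#  (t=0,i=17, bit2=1)
  nb ..#: next=.  (t=0,i=3, bit1=0)
  nb ...: next=#  (t=0,i=1, bit0=1)
  bits 01000101 = 69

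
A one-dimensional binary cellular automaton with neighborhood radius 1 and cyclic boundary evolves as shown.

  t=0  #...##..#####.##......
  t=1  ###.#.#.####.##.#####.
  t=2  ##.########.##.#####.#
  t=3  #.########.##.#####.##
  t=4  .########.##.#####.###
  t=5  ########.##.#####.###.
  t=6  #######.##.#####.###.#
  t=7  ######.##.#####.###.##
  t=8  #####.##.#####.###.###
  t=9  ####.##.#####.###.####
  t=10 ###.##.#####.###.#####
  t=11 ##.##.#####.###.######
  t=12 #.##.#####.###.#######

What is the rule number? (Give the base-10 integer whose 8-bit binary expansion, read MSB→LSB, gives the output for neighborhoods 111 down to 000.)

189

  [7] ### => #  t=0,i=9
  [6] ##. => .  t=0,i=5
  [5] #.# => #  t=0,i=13
  [4] #.. => #  t=0,i=1
  [3] .## => #  t=0,i=4
  [2] .#. => #  t=0,i=0
  [1] ..# => .  t=0,i=3
  [0] ... => #  t=0,i=2
  bits 10111101 = 189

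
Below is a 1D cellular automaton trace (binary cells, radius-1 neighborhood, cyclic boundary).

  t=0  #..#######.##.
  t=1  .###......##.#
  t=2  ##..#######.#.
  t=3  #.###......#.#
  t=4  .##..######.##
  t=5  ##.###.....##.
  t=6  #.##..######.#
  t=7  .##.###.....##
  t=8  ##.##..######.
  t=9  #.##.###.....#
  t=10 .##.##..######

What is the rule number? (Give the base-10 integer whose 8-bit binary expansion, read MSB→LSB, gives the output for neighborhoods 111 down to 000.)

59

  ### -> .   bit 7 = 0  t=0,i=4
  ##. -> .   bit 6 = 0  t=0,i=9
  #.# -> #   bit 5 = 1  t=0,i=10
  #.. -> #   bit 4 = 1  t=0,i=1
  .## -> #   bit 3 = 1  t=0,i=3
  .#. -> .   bit 2 = 0  t=0,i=0
  ..# -> #   bit 1 = 1  t=0,i=2
  ... -> #   bit 0 = 1  t=1,i=5
  bits 00111011 = 59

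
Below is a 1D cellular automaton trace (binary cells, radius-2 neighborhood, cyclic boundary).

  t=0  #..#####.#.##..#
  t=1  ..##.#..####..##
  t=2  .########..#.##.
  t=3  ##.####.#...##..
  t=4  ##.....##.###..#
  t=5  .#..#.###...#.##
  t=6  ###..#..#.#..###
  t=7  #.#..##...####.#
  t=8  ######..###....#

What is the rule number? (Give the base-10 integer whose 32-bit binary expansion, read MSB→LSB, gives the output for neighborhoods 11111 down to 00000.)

2491034329

  #####|#  b31=1 t=0,i=5
  ####.|.  b30=0 t=0,i=6
  ###.#|.  b29=0 t=0,i=7
  ###..|#  b28=1 t=1,i=11
  ##.##|.  b27=0 t=3,i=2
  ##.#.|#  b26=1 t=0,i=8
  ##..#|.  b25=0 t=0,i=1
  ##...|.  b24=0 t=4,i=2
  #.###|.  b23=0 t=3,i=3
  #.##.|#  b22=1 t=0,i=11
  #.#.#|#  b21=1 t=0,i=9
  #.#..|#  b20=1 t=1,i=5
  #..##|#  b19=1 t=0,i=2
  #..#.|.  b18=0 t=2,i=10
  #...#|#  b17=1 t=3,i=10
  #....|.  b16=0 t=4,i=3
  .####|.  b15=0 t=0,i=4
  .###.|.  b14=0 t=4,i=0
  .##.#|#  b13=1 t=1,i=3
  .##..|.  b12=0 t=0,i=0
  .#.##|#  b11=1 t=0,i=10
  .#.#.|.  b10=0 t=6,i=9
  .#..#|#  b9=1 t=1,i=6
  .#...|.  b8=0 t=3,i=9
  ..###|#  b7=1 t=0,i=3
  ..##.|#  b6=1 t=0,i=15
  ..#.#|.  b5=0 t=2,i=11
  ..#..|#  b4=1 t=6,i=5
  ...##|#  b3=1 t=3,i=11
  ...#.|.  b2=0 t=5,i=11
  ....#|.  b1=0 t=4,i=5
  .....|#  b0=1 t=4,i=4
  bits 10010100011110100010101011011001 = 2491034329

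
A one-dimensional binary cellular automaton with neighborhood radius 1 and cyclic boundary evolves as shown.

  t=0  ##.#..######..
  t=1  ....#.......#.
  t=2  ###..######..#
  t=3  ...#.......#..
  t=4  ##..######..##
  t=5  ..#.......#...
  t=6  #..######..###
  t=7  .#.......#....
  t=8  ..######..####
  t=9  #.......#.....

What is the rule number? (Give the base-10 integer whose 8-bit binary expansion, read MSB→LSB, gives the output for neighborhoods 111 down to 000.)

  ###|.  b7=0 t=0,i=7
  ##.|.  b6=0 t=0,i=1
  #.#|.  b5=0 t=0,i=2
  #..|#  b4=1 t=0,i=4
  .##|.  b3=0 t=0,i=0
  .#.|.  b2=0 t=0,i=3
  ..#|.  b1=0 t=0,i=5
  ...|#  b0=1 t=1,i=0
  bits 00010001 = 17

17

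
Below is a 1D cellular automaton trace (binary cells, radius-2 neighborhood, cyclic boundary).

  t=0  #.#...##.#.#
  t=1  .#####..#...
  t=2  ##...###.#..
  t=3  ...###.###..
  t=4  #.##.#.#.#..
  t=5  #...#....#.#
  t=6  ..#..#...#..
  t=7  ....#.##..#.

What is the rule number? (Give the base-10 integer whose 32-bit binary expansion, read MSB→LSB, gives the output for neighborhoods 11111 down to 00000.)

915800489

  #####|.  b31=0 t=1,i=3
  ####.|.  b30=0 t=1,i=4
  ###.#|#  b29=1 t=2,i=7
  ###..|#  b28=1 t=1,i=5
  ##.##|.  b27=0 t=3,i=6
  ##.#.|#  b26=1 t=0,i=1
  ##..#|#  b25=1 t=1,i=6
  ##...|.  b24=0 t=2,i=2
  #.###|#  b23=1 t=3,i=7
  #.##.|.  b22=0 t=0,i=11
  #.#.#|.  b21=0 t=0,i=9
  #.#..|#  b20=1 t=0,i=2
  #..##|.  b19=0 t=2,i=11
  #..#.|#  b18=1 t=1,i=7
  #...#|#  b17=1 t=0,i=4
  #....|.  b16=0 t=1,i=10
  .####|.  b15=0 t=1,i=2
  .###.|.  b14=0 t=2,i=6
  .##.#|.  b13=0 t=0,i=0
  .##..|.  b12=0 t=2,i=1
  .#.##|.  b11=0 t=0,i=10
  .#.#.|.  b10=0 t=4,i=6
  .#..#|.  b9=0 t=2,i=10
  .#...|#  b8=1 t=0,i=3
  ..###|#  b7=1 t=1,i=1
  ..##.|.  b6=0 t=0,i=6
  ..#.#|#  b5=1 t=4,i=0
  ..#..|.  b4=0 t=1,i=8
  ...##|#  b3=1 t=0,i=5
  ...#.|.  b2=0 t=5,i=3
  ....#|.  b1=0 t=1,i=11
  .....|#  b0=1 t=3,i=0
  bits 00110110100101100000000110101001 = 915800489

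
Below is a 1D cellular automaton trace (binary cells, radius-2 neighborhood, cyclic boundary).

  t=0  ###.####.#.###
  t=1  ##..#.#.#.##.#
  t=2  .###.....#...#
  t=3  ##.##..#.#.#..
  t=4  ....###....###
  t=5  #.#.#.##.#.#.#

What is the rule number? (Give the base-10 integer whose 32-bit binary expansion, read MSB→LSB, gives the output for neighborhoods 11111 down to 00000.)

3617462930

  [31] ##### => #  t=0,i=0
  [30] ####. => #  t=0,i=1
  [29] ###.# => .  t=0,i=2
  [28] ###.. => #  t=1,i=1
  [27] ##.## => .  t=0,i=3
  [26] ##.#. => #  t=0,i=8
  [25] ##..# => #  t=1,i=2
  [24] ##... => #  t=2,i=4
  [23] #.### => #  t=0,i=4
  [22] #.##. => .  t=1,i=10
  [21] #.#.# => .  t=0,i=9
  [20] #.#.. => #  t=3,i=11
  [19] #..## => #  t=3,i=13
  [18] #..#. => #  t=1,i=3
  [17] #...# => #  t=2,i=11
  [16] #.... => .  t=2,i=5
  [15] .#### => .  t=0,i=5
  [14] .###. => .  t=1,i=0
  [13] .##.# => .  t=1,i=11
  [12] .##.. => #  t=3,i=4
  [11] .#.## => #  t=0,i=10
  [10] .#.#. => .  t=1,i=5
  [9] .#..# => #  t=3,i=12
  [8] .#... => .  t=2,i=10
  [7] ..### => #  t=4,i=4
  [6] ..##. => .  t=3,i=0
  [5] ..#.# => .  t=1,i=4
  [4] ..#.. => #  t=2,i=9
  [3] ...## => .  t=4,i=3
  [2] ...#. => .  t=2,i=8
  [1] ....# => #  t=2,i=7
  [0] ..... => .  t=2,i=6
  bits 11010111100111100001101010010010 = 3617462930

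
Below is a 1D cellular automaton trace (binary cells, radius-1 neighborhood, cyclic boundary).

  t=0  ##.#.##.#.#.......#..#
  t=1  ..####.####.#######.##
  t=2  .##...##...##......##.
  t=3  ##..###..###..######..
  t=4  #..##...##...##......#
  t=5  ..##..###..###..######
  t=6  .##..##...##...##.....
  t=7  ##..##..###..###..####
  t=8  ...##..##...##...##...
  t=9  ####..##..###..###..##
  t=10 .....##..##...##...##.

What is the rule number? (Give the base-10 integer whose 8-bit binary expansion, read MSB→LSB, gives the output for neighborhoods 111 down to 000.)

47

  nb ###: next=.  (t=0,i=0, bit7=0)
  nb ##.: next=.  (t=0,i=1, bit6=0)
  nb #.#: next=#  (t=0,i=2, bit5=1)
  nb #..: next=.  (t=0,i=11, bit4=0)
  nb .##: next=#  (t=0,i=5, bit3=1)
  nb .#.: next=#  (t=0,i=3, bit2=1)
  nb ..#: next=#  (t=0,i=17, bit1=1)
  nb ...: next=#  (t=0,i=12, bit0=1)
  bits 00101111 = 47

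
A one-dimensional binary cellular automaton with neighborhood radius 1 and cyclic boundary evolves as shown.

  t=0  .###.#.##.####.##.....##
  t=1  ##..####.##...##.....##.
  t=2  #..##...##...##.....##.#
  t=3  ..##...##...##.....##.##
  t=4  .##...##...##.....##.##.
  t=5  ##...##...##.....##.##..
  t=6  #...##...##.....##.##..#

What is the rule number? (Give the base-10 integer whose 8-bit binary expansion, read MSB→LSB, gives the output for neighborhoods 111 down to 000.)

46

  ### -> .   bit 7 = 0  t=0,i=2
  ##. -> .   bit 6 = 0  t=0,i=3
  #.# -> #   bit 5 = 1  t=0,i=0
  #.. -> .   bit 4 = 0  t=0,i=17
  .## -> #   bit 3 = 1  t=0,i=1
  .#. -> #   bit 2 = 1  t=0,i=5
  ..# -> #   bit 1 = 1  t=0,i=21
  ... -> .   bit 0 = 0  t=0,i=18
  bits 00101110 = 46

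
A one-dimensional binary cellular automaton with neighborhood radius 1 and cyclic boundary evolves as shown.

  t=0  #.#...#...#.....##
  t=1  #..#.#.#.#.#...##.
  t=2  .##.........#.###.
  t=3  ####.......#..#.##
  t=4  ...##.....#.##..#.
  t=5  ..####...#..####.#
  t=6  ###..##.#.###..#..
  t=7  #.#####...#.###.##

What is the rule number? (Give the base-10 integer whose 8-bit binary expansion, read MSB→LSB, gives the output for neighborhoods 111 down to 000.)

  ###|.  b7=0 t=0,i=17
  ##.|#  b6=1 t=0,i=0
  #.#|.  b5=0 t=0,i=1
  #..|#  b4=1 t=0,i=3
  .##|#  b3=1 t=0,i=16
  .#.|.  b2=0 t=0,i=2
  ..#|#  b1=1 t=0,i=5
  ...|.  b0=0 t=0,i=4
  bits 01011010 = 90

90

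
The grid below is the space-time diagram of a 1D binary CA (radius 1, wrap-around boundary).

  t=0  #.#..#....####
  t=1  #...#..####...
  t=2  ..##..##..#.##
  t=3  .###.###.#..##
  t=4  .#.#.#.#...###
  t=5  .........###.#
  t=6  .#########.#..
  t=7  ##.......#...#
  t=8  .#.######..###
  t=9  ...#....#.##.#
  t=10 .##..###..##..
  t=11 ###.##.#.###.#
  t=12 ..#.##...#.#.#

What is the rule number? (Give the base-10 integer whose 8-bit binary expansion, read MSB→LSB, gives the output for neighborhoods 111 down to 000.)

75

  ###|.  b7=0 t=0,i=11
  ##.|#  b6=1 t=0,i=0
  #.#|.  b5=0 t=0,i=1
  #..|.  b4=0 t=0,i=3
  .##|#  b3=1 t=0,i=10
  .#.|.  b2=0 t=0,i=2
  ..#|#  b1=1 t=0,i=4
  ...|#  b0=1 t=0,i=7
  bits 01001011 = 75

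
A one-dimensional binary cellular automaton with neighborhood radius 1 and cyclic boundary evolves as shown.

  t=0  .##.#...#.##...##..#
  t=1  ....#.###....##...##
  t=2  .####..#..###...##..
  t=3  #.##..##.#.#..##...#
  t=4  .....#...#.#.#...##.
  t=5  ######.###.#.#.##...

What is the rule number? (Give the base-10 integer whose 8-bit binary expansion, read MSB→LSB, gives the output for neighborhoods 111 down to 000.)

135

  ###|#  b7=1 t=1,i=7
  ##.|.  b6=0 t=0,i=2
  #.#|.  b5=0 t=0,i=0
  #..|.  b4=0 t=0,i=5
  .##|.  b3=0 t=0,i=1
  .#.|#  b2=1 t=0,i=4
  ..#|#  b1=1 t=0,i=7
  ...|#  b0=1 t=0,i=6
  bits 10000111 = 135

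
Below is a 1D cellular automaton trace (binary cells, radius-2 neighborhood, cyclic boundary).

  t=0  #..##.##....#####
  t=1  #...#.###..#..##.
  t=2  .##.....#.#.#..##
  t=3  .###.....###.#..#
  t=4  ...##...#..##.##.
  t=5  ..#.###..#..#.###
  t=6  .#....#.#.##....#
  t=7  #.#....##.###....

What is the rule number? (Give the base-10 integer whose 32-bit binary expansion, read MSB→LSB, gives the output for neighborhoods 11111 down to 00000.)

  #####|#  b31=1 t=0,i=14
  ####.|.  b30=0 t=0,i=16
  ###.#|#  b29=1 t=3,i=11
  ###..|#  b28=1 t=0,i=0
  ##.##|.  b27=0 t=0,i=5
  ##.#.|#  b26=1 t=1,i=16
  ##..#|.  b25=0 t=0,i=1
  ##...|#  b24=1 t=0,i=8
  #.###|.  b23=0 t=1,i=6
  #.##.|#  b22=1 t=0,i=6
  #.#.#|#  b21=1 t=2,i=10
  #.#..|.  b20=0 t=1,i=0
  #..##|.  b19=0 t=0,i=2
  #..#.|#  b18=1 t=1,i=10
  #...#|#  b17=1 t=1,i=2
  #....|.  b16=0 t=0,i=9
  .####|.  b15=0 t=0,i=13
  .###.|.  b14=0 t=1,i=7
  .##.#|#  b13=1 t=0,i=4
  .##..|#  b12=1 t=0,i=7
  .#.##|.  b11=0 t=1,i=5
  .#.#.|#  b10=1 t=2,i=9
  .#..#|#  b9=1 t=1,i=12
  .#...|#  b8=1 t=1,i=1
  ..###|.  b7=0 t=0,i=12
  ..##.|.  b6=0 t=0,i=3
  ..#.#|.  b5=0 t=1,i=4
  ..#..|.  b4=0 t=1,i=11
  ...##|#  b3=1 t=0,i=11
  ...#.|.  b2=0 t=1,i=3
  ....#|.  b1=0 t=0,i=10
  .....|.  b0=0 t=2,i=5
  bits 10110101011001100011011100001000 = 3043374856

3043374856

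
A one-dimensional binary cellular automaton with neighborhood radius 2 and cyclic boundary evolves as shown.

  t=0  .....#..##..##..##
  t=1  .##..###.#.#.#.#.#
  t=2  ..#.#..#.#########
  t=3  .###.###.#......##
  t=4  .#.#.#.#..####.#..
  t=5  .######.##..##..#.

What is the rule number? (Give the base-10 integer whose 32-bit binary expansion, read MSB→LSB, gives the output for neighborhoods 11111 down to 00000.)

  [31] ##### => .  t=2,i=11
  [30] ####. => #  t=2,i=16
  [29] ###.# => #  t=1,i=7
  [28] ###.. => #  t=2,i=17
  [27] ##.## => .  t=3,i=0
  [26] ##.#. => .  t=1,i=8
  [25] ##..# => .  t=0,i=10
  [24] ##... => .  t=0,i=0
  [23] #.### => #  t=2,i=9
  [22] #.##. => .  t=1,i=1
  [21] #.#.# => #  t=1,i=9
  [20] #.#.. => .  t=2,i=4
  [19] #..## => #  t=0,i=7
  [18] #..#. => #  t=2,i=1
  [17] #...# => .  t=4,i=17
  [16] #.... => #  t=0,i=1
  [15] .#### => .  t=2,i=10
  [14] .###. => .  t=1,i=6
  [13] .##.# => .  t=3,i=17
  [12] .##.. => #  t=0,i=9
  [11] .#.## => .  t=1,i=0
  [10] .#.#. => #  t=1,i=10
  [9] .#..# => #  t=0,i=6
  [8] .#... => #  t=3,i=10
  [7] ..### => .  t=1,i=5
  [6] ..##. => .  t=0,i=8
  [5] ..#.# => #  t=2,i=2
  [4] ..#.. => #  t=0,i=5
  [3] ...## => #  t=3,i=15
  [2] ...#. => .  t=0,i=4
  [1] ....# => .  t=0,i=3
  [0] ..... => #  t=0,i=2
  bits 01110000101011010001011100111001 = 1890391865

1890391865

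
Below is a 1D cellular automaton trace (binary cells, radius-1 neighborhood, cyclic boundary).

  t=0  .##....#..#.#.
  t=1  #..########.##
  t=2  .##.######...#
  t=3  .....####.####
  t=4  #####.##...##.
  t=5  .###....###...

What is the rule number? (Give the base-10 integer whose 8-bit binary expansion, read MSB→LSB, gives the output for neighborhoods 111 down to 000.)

  nb ###: next=#  (t=1,i=4, bit7=1)
  nb ##.: next=.  (t=0,i=2, bit6=0)
  nb #.#: next=.  (t=0,i=11, bit5=0)
  nb #..: next=#  (t=0,i=3, bit4=1)
  nb .##: next=.  (t=0,i=1, bit3=0)
  nb .#.: next=#  (t=0,i=7, bit2=1)
  nb ..#: next=#  (t=0,i=0, bit1=1)
  nb ...: next=#  (t=0,i=4, bit0=1)
  bits 10010111 = 151

151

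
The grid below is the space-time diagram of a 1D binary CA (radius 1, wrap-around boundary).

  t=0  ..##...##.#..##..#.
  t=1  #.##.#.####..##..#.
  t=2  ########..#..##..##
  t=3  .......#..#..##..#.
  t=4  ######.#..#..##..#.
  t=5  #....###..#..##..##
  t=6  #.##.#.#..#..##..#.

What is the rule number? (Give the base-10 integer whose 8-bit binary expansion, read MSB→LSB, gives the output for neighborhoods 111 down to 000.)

  [7] ### => .  t=1,i=8
  [6] ##. => #  t=0,i=3
  [5] #.# => #  t=0,i=9
  [4] #.. => .  t=0,i=4
  [3] .## => #  t=0,i=2
  [2] .#. => #  t=0,i=10
  [1] ..# => .  t=0,i=1
  [0] ... => #  t=0,i=0
  bits 01101101 = 109

109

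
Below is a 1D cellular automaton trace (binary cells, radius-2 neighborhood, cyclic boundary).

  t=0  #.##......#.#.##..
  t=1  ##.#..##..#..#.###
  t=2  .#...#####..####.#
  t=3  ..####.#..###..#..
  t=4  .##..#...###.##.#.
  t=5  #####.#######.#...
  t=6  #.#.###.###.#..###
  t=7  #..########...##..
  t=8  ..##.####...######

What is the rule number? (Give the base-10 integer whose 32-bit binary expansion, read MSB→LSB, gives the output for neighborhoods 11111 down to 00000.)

2861464041

  [31] ##### => #  t=1,i=17
  [30] ####. => .  t=1,i=0
  [29] ###.# => #  t=1,i=1
  [28] ###.. => .  t=2,i=9
  [27] ##.## => #  t=4,i=12
  [26] ##.#. => .  t=1,i=2
  [25] ##..# => #  t=0,i=16
  [24] ##... => .  t=0,i=4
  [23] #.### => #  t=1,i=15
  [22] #.##. => .  t=0,i=2
  [21] #.#.# => .  t=0,i=12
  [20] #.#.. => .  t=1,i=3
  [19] #..## => #  t=1,i=5
  [18] #..#. => #  t=0,i=17
  [17] #...# => #  t=2,i=3
  [16] #.... => .  t=0,i=5
  [15] .#### => .  t=1,i=16
  [14] .###. => #  t=3,i=11
  [13] .##.# => #  t=4,i=14
  [12] .##.. => #  t=0,i=3
  [11] .#.## => #  t=0,i=1
  [10] .#.#. => .  t=0,i=11
  [9] .#..# => .  t=1,i=4
  [8] .#... => #  t=2,i=2
  [7] ..### => #  t=2,i=5
  [6] ..##. => #  t=1,i=6
  [5] ..#.# => #  t=0,i=0
  [4] ..#.. => .  t=1,i=10
  [3] ...## => #  t=2,i=4
  [2] ...#. => .  t=0,i=9
  [1] ....# => .  t=0,i=8
  [0] ..... => #  t=0,i=6
  bits 10101010100011100111100111101001 = 2861464041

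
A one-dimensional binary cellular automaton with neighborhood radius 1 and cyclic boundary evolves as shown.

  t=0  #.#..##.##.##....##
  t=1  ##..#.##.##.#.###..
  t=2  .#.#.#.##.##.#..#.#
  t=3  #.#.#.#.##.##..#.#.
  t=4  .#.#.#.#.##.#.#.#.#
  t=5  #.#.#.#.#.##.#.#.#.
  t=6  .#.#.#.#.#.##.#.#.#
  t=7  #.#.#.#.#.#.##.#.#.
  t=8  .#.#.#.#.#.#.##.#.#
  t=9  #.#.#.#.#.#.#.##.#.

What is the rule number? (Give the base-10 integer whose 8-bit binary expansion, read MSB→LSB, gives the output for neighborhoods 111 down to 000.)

99

  ###|.  b7=0 t=0,i=18
  ##.|#  b6=1 t=0,i=0
  #.#|#  b5=1 t=0,i=1
  #..|.  b4=0 t=0,i=3
  .##|.  b3=0 t=0,i=5
  .#.|.  b2=0 t=0,i=2
  ..#|#  b1=1 t=0,i=4
  ...|#  b0=1 t=0,i=14
  bits 01100011 = 99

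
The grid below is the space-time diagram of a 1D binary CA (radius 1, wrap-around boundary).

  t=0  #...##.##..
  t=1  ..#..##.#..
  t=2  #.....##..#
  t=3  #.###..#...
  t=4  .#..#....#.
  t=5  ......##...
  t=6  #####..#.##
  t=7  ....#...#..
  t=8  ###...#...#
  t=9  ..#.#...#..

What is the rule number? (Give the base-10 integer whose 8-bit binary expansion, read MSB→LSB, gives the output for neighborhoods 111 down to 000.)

97

  nb ###: next=.  (t=3,i=3, bit7=0)
  nb ##.: next=#  (t=0,i=5, bit6=1)
  nb #.#: next=#  (t=0,i=6, bit5=1)
  nb #..: next=.  (t=0,i=1, bit4=0)
  nb .##: next=.  (t=0,i=4, bit3=0)
  nb .#.: next=.  (t=0,i=0, bit2=0)
  nb ..#: next=.  (t=0,i=3, bit1=0)
  nb ...: next=#  (t=0,i=2, bit0=1)
  bits 01100001 = 97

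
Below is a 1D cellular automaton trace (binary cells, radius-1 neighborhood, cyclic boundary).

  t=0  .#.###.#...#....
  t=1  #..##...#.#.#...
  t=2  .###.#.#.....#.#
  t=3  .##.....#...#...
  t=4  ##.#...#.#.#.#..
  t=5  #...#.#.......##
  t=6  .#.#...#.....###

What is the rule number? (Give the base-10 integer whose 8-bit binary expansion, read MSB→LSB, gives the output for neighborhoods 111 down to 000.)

  nb ###: next=#  (t=0,i=4, bit7=1)
  nb ##.: next=.  (t=0,i=5, bit6=0)
  nb #.#: next=.  (t=0,i=2, bit5=0)
  nb #..: next=#  (t=0,i=8, bit4=1)
  nb .##: next=#  (t=0,i=3, bit3=1)
  nb .#.: next=.  (t=0,i=1, bit2=0)
  nb ..#: next=#  (t=0,i=0, bit1=1)
  nb ...: next=.  (t=0,i=9, bit0=0)
  bits 10011010 = 154

154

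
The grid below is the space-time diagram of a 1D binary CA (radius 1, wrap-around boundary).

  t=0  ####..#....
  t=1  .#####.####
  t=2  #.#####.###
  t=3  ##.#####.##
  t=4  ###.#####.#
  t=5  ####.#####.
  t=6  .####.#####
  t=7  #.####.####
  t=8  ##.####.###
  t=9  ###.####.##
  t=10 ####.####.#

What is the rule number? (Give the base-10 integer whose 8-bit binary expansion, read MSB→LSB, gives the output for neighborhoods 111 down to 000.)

243

  ### -> #   bit 7 = 1  t=0,i=1
  ##. -> #   bit 6 = 1  t=0,i=3
  #.# -> #   bit 5 = 1  t=1,i=0
  #.. -> #   bit 4 = 1  t=0,i=4
  .## -> .   bit 3 = 0  t=0,i=0
  .#. -> .   bit 2 = 0  t=0,i=6
  ..# -> #   bit 1 = 1  t=0,i=5
  ... -> #   bit 0 = 1  t=0,i=8
  bits 11110011 = 243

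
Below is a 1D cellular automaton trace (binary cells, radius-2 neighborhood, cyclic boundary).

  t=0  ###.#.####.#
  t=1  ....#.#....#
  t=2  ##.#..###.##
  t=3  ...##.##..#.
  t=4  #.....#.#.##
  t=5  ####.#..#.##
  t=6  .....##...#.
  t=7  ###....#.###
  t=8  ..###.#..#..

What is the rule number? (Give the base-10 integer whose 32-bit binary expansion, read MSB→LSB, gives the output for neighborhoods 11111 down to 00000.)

334578581

  [31] ##### => .  t=5,i=0
  [30] ####. => .  t=0,i=1
  [29] ###.# => .  t=0,i=2
  [28] ###.. => #  t=4,i=0
  [27] ##.## => .  t=0,i=10
  [26] ##.#. => .  t=0,i=3
  [25] ##..# => #  t=3,i=8
  [24] ##... => #  t=4,i=1
  [23] #.### => #  t=0,i=6
  [22] #.##. => #  t=3,i=6
  [21] #.#.# => #  t=0,i=4
  [20] #.#.. => #  t=1,i=6
  [19] #..## => .  t=2,i=5
  [18] #..#. => .  t=3,i=9
  [17] #...# => .  t=6,i=8
  [16] #.... => #  t=1,i=1
  [15] .#### => .  t=0,i=0
  [14] .###. => #  t=2,i=7
  [13] .##.# => .  t=3,i=4
  [12] .##.. => .  t=3,i=7
  [11] .#.## => .  t=0,i=5
  [10] .#.#. => .  t=1,i=5
  [9] .#..# => #  t=2,i=4
  [8] .#... => #  t=1,i=0
  [7] ..### => #  t=2,i=6
  [6] ..##. => .  t=3,i=3
  [5] ..#.# => .  t=1,i=4
  [4] ..#.. => #  t=1,i=11
  [3] ...## => .  t=3,i=2
  [2] ...#. => #  t=1,i=3
  [1] ....# => .  t=1,i=2
  [0] ..... => #  t=4,i=3
  bits 00010011111100010100001110010101 = 334578581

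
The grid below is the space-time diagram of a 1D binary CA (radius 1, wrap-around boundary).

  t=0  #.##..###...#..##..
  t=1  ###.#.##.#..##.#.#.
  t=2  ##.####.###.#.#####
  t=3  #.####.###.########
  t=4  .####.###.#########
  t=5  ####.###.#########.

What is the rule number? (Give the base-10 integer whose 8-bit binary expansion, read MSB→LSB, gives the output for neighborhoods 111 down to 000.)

  ###|#  b7=1 t=0,i=7
  ##.|.  b6=0 t=0,i=3
  #.#|#  b5=1 t=0,i=1
  #..|#  b4=1 t=0,i=4
  .##|#  b3=1 t=0,i=2
  .#.|#  b2=1 t=0,i=0
  ..#|.  b1=0 t=0,i=5
  ...|.  b0=0 t=0,i=10
  bits 10111100 = 188

188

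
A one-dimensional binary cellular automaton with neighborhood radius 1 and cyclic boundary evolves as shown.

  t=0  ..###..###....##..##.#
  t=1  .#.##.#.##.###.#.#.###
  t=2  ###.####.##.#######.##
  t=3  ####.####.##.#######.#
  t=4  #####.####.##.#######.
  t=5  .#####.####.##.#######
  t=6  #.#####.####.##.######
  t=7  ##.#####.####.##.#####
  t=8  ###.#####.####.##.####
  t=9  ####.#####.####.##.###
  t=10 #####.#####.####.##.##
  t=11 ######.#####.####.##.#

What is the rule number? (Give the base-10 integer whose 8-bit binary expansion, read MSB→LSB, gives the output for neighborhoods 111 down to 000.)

231

  nb ###: next=#  (t=0,i=3, bit7=1)
  nb ##.: next=#  (t=0,i=4, bit6=1)
  nb #.#: next=#  (t=0,i=20, bit5=1)
  nb #..: next=.  (t=0,i=0, bit4=0)
  nb .##: next=.  (t=0,i=2, bit3=0)
  nb .#.: next=#  (t=0,i=21, bit2=1)
  nb ..#: next=#  (t=0,i=1, bit1=1)
  nb ...: next=#  (t=0,i=11, bit0=1)
  bits 11100111 = 231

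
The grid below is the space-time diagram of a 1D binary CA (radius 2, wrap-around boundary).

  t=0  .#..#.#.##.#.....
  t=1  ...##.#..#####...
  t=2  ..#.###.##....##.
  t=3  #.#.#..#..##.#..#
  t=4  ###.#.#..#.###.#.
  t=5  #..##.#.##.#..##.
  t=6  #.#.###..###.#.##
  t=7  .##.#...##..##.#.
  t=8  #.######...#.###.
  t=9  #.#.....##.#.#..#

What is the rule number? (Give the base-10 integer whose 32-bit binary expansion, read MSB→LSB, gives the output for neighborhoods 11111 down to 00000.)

230629800

  #####|.  b31=0 t=1,i=11
  ####.|.  b30=0 t=1,i=12
  ###.#|.  b29=0 t=2,i=6
  ###..|.  b28=0 t=1,i=13
  ##.##|#  b27=1 t=2,i=7
  ##.#.|#  b26=1 t=0,i=10
  ##..#|.  b25=0 t=6,i=7
  ##...|#  b24=1 t=1,i=14
  #.###|#  b23=1 t=2,i=4
  #.##.|.  b22=0 t=0,i=8
  #.#.#|#  b21=1 t=0,i=6
  #.#..|#  b20=1 t=0,i=11
  #..##|#  b19=1 t=1,i=8
  #..#.|#  b18=1 t=0,i=3
  #...#|#  b17=1 t=2,i=0
  #....|#  b16=1 t=0,i=13
  .####|.  b15=0 t=1,i=10
  .###.|.  b14=0 t=2,i=5
  .##.#|#  b13=1 t=0,i=9
  .##..|.  b12=0 t=2,i=9
  .#.##|.  b11=0 t=0,i=7
  .#.#.|.  b10=0 t=0,i=5
  .#..#|.  b9=0 t=0,i=2
  .#...|#  b8=1 t=0,i=12
  ..###|#  b7=1 t=1,i=9
  ..##.|.  b6=0 t=1,i=3
  ..#.#|#  b5=1 t=0,i=4
  ..#..|.  b4=0 t=0,i=1
  ...##|#  b3=1 t=1,i=2
  ...#.|.  b2=0 t=0,i=0
  ....#|.  b1=0 t=0,i=16
  .....|.  b0=0 t=0,i=14
  bits 00001101101111110010000110101000 = 230629800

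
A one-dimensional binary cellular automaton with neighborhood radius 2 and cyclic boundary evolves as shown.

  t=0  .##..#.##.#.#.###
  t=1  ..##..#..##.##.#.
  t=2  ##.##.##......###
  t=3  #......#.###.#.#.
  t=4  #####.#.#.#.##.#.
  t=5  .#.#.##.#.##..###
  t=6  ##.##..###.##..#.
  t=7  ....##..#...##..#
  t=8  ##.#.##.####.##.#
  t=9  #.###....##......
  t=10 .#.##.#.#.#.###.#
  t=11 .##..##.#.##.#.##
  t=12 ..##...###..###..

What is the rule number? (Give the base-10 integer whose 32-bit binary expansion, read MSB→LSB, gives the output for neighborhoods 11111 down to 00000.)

  nb #####: next=.  (t=2,i=16, bit31=0)
  nb ####.: next=#  (t=2,i=0, bit30=1)
  nb ###.#: next=.  (t=0,i=16, bit29=0)
  nb ###..: next=#  (t=9,i=4, bit28=1)
  nb ##.##: next=.  (t=0,i=0, bit27=0)
  nb ##.#.: next=#  (t=0,i=9, bit26=1)
  nb ##..#: next=#  (t=0,i=3, bit25=1)
  nb ##...: next=.  (t=2,i=8, bit24=0)
  nb #.###: next=.  (t=0,i=14, bit23=0)
  nb #.##.: next=.  (t=0,i=1, bit22=0)
  nb #.#.#: next=#  (t=0,i=10, bit21=1)
  nb #.#..: next=#  (t=1,i=15, bit20=1)
  nb #..##: next=.  (t=1,i=8, bit19=0)
  nb #..#.: next=.  (t=0,i=4, bit18=0)
  nb #...#: next=#  (t=1,i=0, bit17=1)
  nb #....: next=#  (t=2,i=9, bit16=1)
  nb .####: next=#  (t=2,i=15, bit15=1)
  nb .###.: next=#  (t=0,i=15, bit14=1)
  nb .##.#: next=.  (t=0,i=8, bit13=0)
  nb .##..: next=#  (t=0,i=2, bit12=1)
  nb .#.##: next=#  (t=0,i=6, bit11=1)
  nb .#.#.: next=.  (t=0,i=11, bit10=0)
  nb .#..#: next=#  (t=1,i=7, bit9=1)
  nb .#...: next=#  (t=1,i=16, bit8=1)
  nb ..###: next=.  (t=2,i=14, bit7=0)
  nb ..##.: next=.  (t=1,i=2, bit6=0)
  nb ..#.#: next=.  (t=0,i=5, bit5=0)
  nb ..#..: next=#  (t=1,i=6, bit4=1)
  nb ...##: next=#  (t=1,i=1, bit3=1)
  nb ...#.: next=#  (t=3,i=6, bit2=1)
  nb ....#: next=.  (t=2,i=12, bit1=0)
  nb .....: next=#  (t=2,i=10, bit0=1)
  bits 01010110001100111101101100011101 = 1446239005

1446239005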